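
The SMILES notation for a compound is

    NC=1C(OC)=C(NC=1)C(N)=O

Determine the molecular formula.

C6H9N3O2

Walk through each heavy atom and fill implicit hydrogens from standard valence (C 4, N 3, O 2, S 2, halogen 1):
  atom 1: N, bond orders sum to 1 (valence 3) → 2 H
  atom 2: C, bond orders sum to 4 (valence 4) → 0 H
  atom 3: C, bond orders sum to 4 (valence 4) → 0 H
  atom 4: O, bond orders sum to 2 (valence 2) → 0 H
  atom 5: C, bond orders sum to 1 (valence 4) → 3 H
  atom 6: C, bond orders sum to 4 (valence 4) → 0 H
  atom 7: N, bond orders sum to 2 (valence 3) → 1 H
  atom 8: C, bond orders sum to 3 (valence 4) → 1 H
  atom 9: C, bond orders sum to 4 (valence 4) → 0 H
  atom 10: N, bond orders sum to 1 (valence 3) → 2 H
  atom 11: O, bond orders sum to 2 (valence 2) → 0 H
Totals → C:6, H:9, N:3, O:2.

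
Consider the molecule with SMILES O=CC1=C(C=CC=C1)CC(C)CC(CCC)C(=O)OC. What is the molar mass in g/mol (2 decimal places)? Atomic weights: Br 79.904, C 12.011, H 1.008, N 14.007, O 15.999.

276.38 g/mol

First, the molecular formula is C17H24O3 (counting implicit H from valence).
  C: 17 × 12.011 = 204.187
  H: 24 × 1.008 = 24.192
  O: 3 × 15.999 = 47.997
Sum: 17×12.011 + 24×1.008 + 3×15.999 = 276.376 → 276.38 g/mol.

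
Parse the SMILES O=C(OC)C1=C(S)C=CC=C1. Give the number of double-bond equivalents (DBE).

Molecular formula: C8H8O2S.
DoU = (2C + 2 + N − H − X) / 2, where X is the halogen count and O/S are ignored.
    = (2·8 + 2 + 0 − 8 − 0) / 2 = 10 / 2 = 5.

5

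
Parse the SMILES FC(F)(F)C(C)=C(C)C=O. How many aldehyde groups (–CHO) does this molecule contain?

The aldehyde motif appears at heavy-atom position 9 in the SMILES.
Other groups present: 1 alkene.
Aldehyde count: 1.

1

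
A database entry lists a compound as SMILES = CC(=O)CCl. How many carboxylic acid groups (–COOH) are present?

Scan the SMILES for the carboxylic acid motif — none present.
Groups that are present: 1 ketone.

0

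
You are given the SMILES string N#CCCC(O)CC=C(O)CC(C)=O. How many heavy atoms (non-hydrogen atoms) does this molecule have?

14

Every atom symbol written in the SMILES (organic subset) is one heavy atom; implicit H are not written.
Heavy atoms by element → C:10, N:1, O:3.
Total: 14.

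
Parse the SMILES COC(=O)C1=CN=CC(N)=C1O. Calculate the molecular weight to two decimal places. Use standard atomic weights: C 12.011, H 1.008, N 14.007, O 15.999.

168.15 g/mol

First, the molecular formula is C7H8N2O3 (counting implicit H from valence).
  C: 7 × 12.011 = 84.077
  H: 8 × 1.008 = 8.064
  N: 2 × 14.007 = 28.014
  O: 3 × 15.999 = 47.997
Sum: 7×12.011 + 8×1.008 + 2×14.007 + 3×15.999 = 168.152 → 168.15 g/mol.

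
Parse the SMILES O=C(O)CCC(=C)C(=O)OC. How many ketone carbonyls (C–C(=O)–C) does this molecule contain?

Scan the SMILES for the ketone motif — none present.
Groups that are present: 1 alkene, 1 carboxylic acid, 1 ester.

0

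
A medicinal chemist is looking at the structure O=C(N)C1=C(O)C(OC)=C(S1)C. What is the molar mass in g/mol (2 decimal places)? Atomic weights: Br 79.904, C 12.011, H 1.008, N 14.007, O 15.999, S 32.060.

First, the molecular formula is C7H9NO3S (counting implicit H from valence).
  C: 7 × 12.011 = 84.077
  H: 9 × 1.008 = 9.072
  N: 1 × 14.007 = 14.007
  O: 3 × 15.999 = 47.997
  S: 1 × 32.060 = 32.060
Sum: 7×12.011 + 9×1.008 + 1×14.007 + 3×15.999 + 1×32.060 = 187.213 → 187.21 g/mol.

187.21 g/mol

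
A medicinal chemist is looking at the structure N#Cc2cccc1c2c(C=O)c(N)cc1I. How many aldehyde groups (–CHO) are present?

The aldehyde motif appears at heavy-atom position 10 in the SMILES.
Other groups present: 1 nitrile, 1 primary amine.
Aldehyde count: 1.

1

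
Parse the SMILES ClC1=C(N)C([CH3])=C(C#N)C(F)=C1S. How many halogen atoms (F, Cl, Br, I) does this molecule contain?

2

Halogen atoms appear at heavy-atom positions 1, 11 (1×Cl, 1×F).
Other groups present: 1 nitrile, 1 primary amine, 1 thiol.
Halogen count: 2.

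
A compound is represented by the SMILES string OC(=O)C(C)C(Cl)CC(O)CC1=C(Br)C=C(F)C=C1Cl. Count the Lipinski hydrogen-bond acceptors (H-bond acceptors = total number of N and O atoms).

N atoms: 0; O atoms: 3.
Lipinski HBA = 0 + 3 = 3.

3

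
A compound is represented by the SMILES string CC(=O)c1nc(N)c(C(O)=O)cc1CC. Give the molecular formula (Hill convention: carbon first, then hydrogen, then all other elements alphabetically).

Walk through each heavy atom and fill implicit hydrogens from standard valence (C 4, N 3, O 2, S 2, halogen 1); for lowercase aromatic atoms, an aromatic c carries 1 H when it has two neighbours and 0 H with three, and aromatic n carries 0 H:
  atom 1: C, bond orders sum to 1 (valence 4) → 3 H
  atom 2: C, bond orders sum to 4 (valence 4) → 0 H
  atom 3: O, bond orders sum to 2 (valence 2) → 0 H
  atom 4: aromatic c, 3 neighbours → 0 H
  atom 5: aromatic n, 2 neighbours → 0 H
  atom 6: aromatic c, 3 neighbours → 0 H
  atom 7: N, bond orders sum to 1 (valence 3) → 2 H
  atom 8: aromatic c, 3 neighbours → 0 H
  atom 9: C, bond orders sum to 4 (valence 4) → 0 H
  atom 10: O, bond orders sum to 1 (valence 2) → 1 H
  atom 11: O, bond orders sum to 2 (valence 2) → 0 H
  atom 12: aromatic c, 2 neighbours → 1 H
  atom 13: aromatic c, 3 neighbours → 0 H
  atom 14: C, bond orders sum to 2 (valence 4) → 2 H
  atom 15: C, bond orders sum to 1 (valence 4) → 3 H
Totals → C:10, H:12, N:2, O:3.

C10H12N2O3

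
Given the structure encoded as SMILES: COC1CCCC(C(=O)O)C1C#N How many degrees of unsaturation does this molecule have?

Degree of unsaturation = (number of rings) + (number of π bonds).
Ring closures in the SMILES: 1.
π bonds: 1 double bond (each 1 DoU), 1 triple bond (each 2 DoU) → 3 DoU from unsaturation.
Total DoU = 1 + 3 = 4.

4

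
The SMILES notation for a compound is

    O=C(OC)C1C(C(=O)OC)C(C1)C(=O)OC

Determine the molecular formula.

Walk through each heavy atom and fill implicit hydrogens from standard valence (C 4, N 3, O 2, S 2, halogen 1):
  atom 1: O, bond orders sum to 2 (valence 2) → 0 H
  atom 2: C, bond orders sum to 4 (valence 4) → 0 H
  atom 3: O, bond orders sum to 2 (valence 2) → 0 H
  atom 4: C, bond orders sum to 1 (valence 4) → 3 H
  atom 5: C, bond orders sum to 3 (valence 4) → 1 H
  atom 6: C, bond orders sum to 3 (valence 4) → 1 H
  atom 7: C, bond orders sum to 4 (valence 4) → 0 H
  atom 8: O, bond orders sum to 2 (valence 2) → 0 H
  atom 9: O, bond orders sum to 2 (valence 2) → 0 H
  atom 10: C, bond orders sum to 1 (valence 4) → 3 H
  atom 11: C, bond orders sum to 3 (valence 4) → 1 H
  atom 12: C, bond orders sum to 2 (valence 4) → 2 H
  atom 13: C, bond orders sum to 4 (valence 4) → 0 H
  atom 14: O, bond orders sum to 2 (valence 2) → 0 H
  atom 15: O, bond orders sum to 2 (valence 2) → 0 H
  atom 16: C, bond orders sum to 1 (valence 4) → 3 H
Totals → C:10, H:14, O:6.

C10H14O6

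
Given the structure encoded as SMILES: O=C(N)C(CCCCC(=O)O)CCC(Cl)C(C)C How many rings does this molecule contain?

0

In SMILES, each pair of matching ring-closure digits denotes one ring-closing bond; the number of such bonds equals the number of independent rings.
Ring-closure bonds here: 0.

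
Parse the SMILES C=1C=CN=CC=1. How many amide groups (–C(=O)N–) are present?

0

Scan the SMILES for the amide motif — none present.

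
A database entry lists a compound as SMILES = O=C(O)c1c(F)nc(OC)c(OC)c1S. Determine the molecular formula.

C8H8FNO4S

Walk through each heavy atom and fill implicit hydrogens from standard valence (C 4, N 3, O 2, S 2, halogen 1); for lowercase aromatic atoms, an aromatic c carries 1 H when it has two neighbours and 0 H with three, and aromatic n carries 0 H:
  atom 1: O, bond orders sum to 2 (valence 2) → 0 H
  atom 2: C, bond orders sum to 4 (valence 4) → 0 H
  atom 3: O, bond orders sum to 1 (valence 2) → 1 H
  atom 4: aromatic c, 3 neighbours → 0 H
  atom 5: aromatic c, 3 neighbours → 0 H
  atom 6: F (halogen, monovalent) → 0 H
  atom 7: aromatic n, 2 neighbours → 0 H
  atom 8: aromatic c, 3 neighbours → 0 H
  atom 9: O, bond orders sum to 2 (valence 2) → 0 H
  atom 10: C, bond orders sum to 1 (valence 4) → 3 H
  atom 11: aromatic c, 3 neighbours → 0 H
  atom 12: O, bond orders sum to 2 (valence 2) → 0 H
  atom 13: C, bond orders sum to 1 (valence 4) → 3 H
  atom 14: aromatic c, 3 neighbours → 0 H
  atom 15: S, bond orders sum to 1 (valence 2) → 1 H
Totals → C:8, H:8, F:1, N:1, O:4, S:1.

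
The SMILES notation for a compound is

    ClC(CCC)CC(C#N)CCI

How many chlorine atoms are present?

Scan the SMILES for Cl atoms (remember two-letter symbols like Cl and Br are single atoms).
Chlorine count: 1.

1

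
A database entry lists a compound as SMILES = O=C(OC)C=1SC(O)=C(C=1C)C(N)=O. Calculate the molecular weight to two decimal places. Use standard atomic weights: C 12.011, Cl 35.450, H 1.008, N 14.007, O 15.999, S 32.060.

215.22 g/mol

First, the molecular formula is C8H9NO4S (counting implicit H from valence).
  C: 8 × 12.011 = 96.088
  H: 9 × 1.008 = 9.072
  N: 1 × 14.007 = 14.007
  O: 4 × 15.999 = 63.996
  S: 1 × 32.060 = 32.060
Sum: 8×12.011 + 9×1.008 + 1×14.007 + 4×15.999 + 1×32.060 = 215.223 → 215.22 g/mol.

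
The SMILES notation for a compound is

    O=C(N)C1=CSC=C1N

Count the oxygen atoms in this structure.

Scan the SMILES for O atoms (remember two-letter symbols like Cl and Br are single atoms).
Oxygen count: 1.

1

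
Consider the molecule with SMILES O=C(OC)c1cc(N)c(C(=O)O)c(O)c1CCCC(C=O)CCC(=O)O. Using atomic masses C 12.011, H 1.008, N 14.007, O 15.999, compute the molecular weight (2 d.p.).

First, the molecular formula is C17H21NO8 (counting implicit H from valence).
  C: 17 × 12.011 = 204.187
  H: 21 × 1.008 = 21.168
  N: 1 × 14.007 = 14.007
  O: 8 × 15.999 = 127.992
Sum: 17×12.011 + 21×1.008 + 1×14.007 + 8×15.999 = 367.354 → 367.35 g/mol.

367.35 g/mol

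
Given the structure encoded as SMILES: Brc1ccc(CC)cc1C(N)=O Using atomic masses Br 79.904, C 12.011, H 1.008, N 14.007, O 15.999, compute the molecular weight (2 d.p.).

First, the molecular formula is C9H10BrNO (counting implicit H from valence).
  Br: 1 × 79.904 = 79.904
  C: 9 × 12.011 = 108.099
  H: 10 × 1.008 = 10.080
  N: 1 × 14.007 = 14.007
  O: 1 × 15.999 = 15.999
Sum: 1×79.904 + 9×12.011 + 10×1.008 + 1×14.007 + 1×15.999 = 228.089 → 228.09 g/mol.

228.09 g/mol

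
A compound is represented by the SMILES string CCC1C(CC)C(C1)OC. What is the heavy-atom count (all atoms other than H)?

Every atom symbol written in the SMILES (organic subset) is one heavy atom; implicit H are not written.
Heavy atoms by element → C:9, O:1.
Total: 10.

10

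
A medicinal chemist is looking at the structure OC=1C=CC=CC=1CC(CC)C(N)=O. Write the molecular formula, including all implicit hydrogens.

C11H15NO2

Walk through each heavy atom and fill implicit hydrogens from standard valence (C 4, N 3, O 2, S 2, halogen 1):
  atom 1: O, bond orders sum to 1 (valence 2) → 1 H
  atom 2: C, bond orders sum to 4 (valence 4) → 0 H
  atom 3: C, bond orders sum to 3 (valence 4) → 1 H
  atom 4: C, bond orders sum to 3 (valence 4) → 1 H
  atom 5: C, bond orders sum to 3 (valence 4) → 1 H
  atom 6: C, bond orders sum to 3 (valence 4) → 1 H
  atom 7: C, bond orders sum to 4 (valence 4) → 0 H
  atom 8: C, bond orders sum to 2 (valence 4) → 2 H
  atom 9: C, bond orders sum to 3 (valence 4) → 1 H
  atom 10: C, bond orders sum to 2 (valence 4) → 2 H
  atom 11: C, bond orders sum to 1 (valence 4) → 3 H
  atom 12: C, bond orders sum to 4 (valence 4) → 0 H
  atom 13: N, bond orders sum to 1 (valence 3) → 2 H
  atom 14: O, bond orders sum to 2 (valence 2) → 0 H
Totals → C:11, H:15, N:1, O:2.
In Hill order: C11H15NO2.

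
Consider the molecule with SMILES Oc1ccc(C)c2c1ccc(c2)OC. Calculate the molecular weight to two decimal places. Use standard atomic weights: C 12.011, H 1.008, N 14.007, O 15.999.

188.23 g/mol

First, the molecular formula is C12H12O2 (counting implicit H from valence).
  C: 12 × 12.011 = 144.132
  H: 12 × 1.008 = 12.096
  O: 2 × 15.999 = 31.998
Sum: 12×12.011 + 12×1.008 + 2×15.999 = 188.226 → 188.23 g/mol.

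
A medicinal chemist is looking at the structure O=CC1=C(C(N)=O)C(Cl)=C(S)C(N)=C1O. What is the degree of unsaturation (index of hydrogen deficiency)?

6

Molecular formula: C8H7ClN2O3S.
DoU = (2C + 2 + N − H − X) / 2, where X is the halogen count and O/S are ignored.
    = (2·8 + 2 + 2 − 7 − 1) / 2 = 12 / 2 = 6.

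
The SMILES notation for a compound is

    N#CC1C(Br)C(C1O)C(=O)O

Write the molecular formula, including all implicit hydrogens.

Walk through each heavy atom and fill implicit hydrogens from standard valence (C 4, N 3, O 2, S 2, halogen 1):
  atom 1: N, bond orders sum to 3 (valence 3) → 0 H
  atom 2: C, bond orders sum to 4 (valence 4) → 0 H
  atom 3: C, bond orders sum to 3 (valence 4) → 1 H
  atom 4: C, bond orders sum to 3 (valence 4) → 1 H
  atom 5: Br (halogen, monovalent) → 0 H
  atom 6: C, bond orders sum to 3 (valence 4) → 1 H
  atom 7: C, bond orders sum to 3 (valence 4) → 1 H
  atom 8: O, bond orders sum to 1 (valence 2) → 1 H
  atom 9: C, bond orders sum to 4 (valence 4) → 0 H
  atom 10: O, bond orders sum to 2 (valence 2) → 0 H
  atom 11: O, bond orders sum to 1 (valence 2) → 1 H
Totals → C:6, H:6, Br:1, N:1, O:3.

C6H6BrNO3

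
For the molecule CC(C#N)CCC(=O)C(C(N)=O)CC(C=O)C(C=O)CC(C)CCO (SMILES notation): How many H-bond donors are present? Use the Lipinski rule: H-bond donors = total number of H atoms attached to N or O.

Donors: find every N or O and count the H atoms it carries.
  atom 4 (N): bond orders sum to 3 → 0 H
  atom 8 (O): bond orders sum to 2 → 0 H
  atom 11 (N): bond orders sum to 1 → 2 H
  atom 12 (O): bond orders sum to 2 → 0 H
  atom 16 (O): bond orders sum to 2 → 0 H
  atom 19 (O): bond orders sum to 2 → 0 H
  atom 25 (O): bond orders sum to 1 → 1 H
Lipinski HBD = 3.

3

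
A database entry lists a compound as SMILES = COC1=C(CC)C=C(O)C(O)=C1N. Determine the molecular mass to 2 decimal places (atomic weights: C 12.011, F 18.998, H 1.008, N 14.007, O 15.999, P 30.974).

First, the molecular formula is C9H13NO3 (counting implicit H from valence).
  C: 9 × 12.011 = 108.099
  H: 13 × 1.008 = 13.104
  N: 1 × 14.007 = 14.007
  O: 3 × 15.999 = 47.997
Sum: 9×12.011 + 13×1.008 + 1×14.007 + 3×15.999 = 183.207 → 183.21 g/mol.

183.21 g/mol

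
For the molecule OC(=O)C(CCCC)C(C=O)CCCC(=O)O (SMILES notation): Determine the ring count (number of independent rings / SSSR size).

0

In SMILES, each pair of matching ring-closure digits denotes one ring-closing bond; the number of such bonds equals the number of independent rings.
Ring-closure bonds here: 0.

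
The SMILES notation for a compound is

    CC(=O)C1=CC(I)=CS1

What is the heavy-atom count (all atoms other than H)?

9

Every atom symbol written in the SMILES (organic subset) is one heavy atom; implicit H are not written.
Heavy atoms by element → C:6, I:1, O:1, S:1.
Total: 9.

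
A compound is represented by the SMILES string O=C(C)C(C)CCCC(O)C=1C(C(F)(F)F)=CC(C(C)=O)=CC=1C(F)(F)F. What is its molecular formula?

Walk through each heavy atom and fill implicit hydrogens from standard valence (C 4, N 3, O 2, S 2, halogen 1):
  atom 1: O, bond orders sum to 2 (valence 2) → 0 H
  atom 2: C, bond orders sum to 4 (valence 4) → 0 H
  atom 3: C, bond orders sum to 1 (valence 4) → 3 H
  atom 4: C, bond orders sum to 3 (valence 4) → 1 H
  atom 5: C, bond orders sum to 1 (valence 4) → 3 H
  atom 6: C, bond orders sum to 2 (valence 4) → 2 H
  atom 7: C, bond orders sum to 2 (valence 4) → 2 H
  atom 8: C, bond orders sum to 2 (valence 4) → 2 H
  atom 9: C, bond orders sum to 3 (valence 4) → 1 H
  atom 10: O, bond orders sum to 1 (valence 2) → 1 H
  atom 11: C, bond orders sum to 4 (valence 4) → 0 H
  atom 12: C, bond orders sum to 4 (valence 4) → 0 H
  atom 13: C, bond orders sum to 4 (valence 4) → 0 H
  atom 14: F (halogen, monovalent) → 0 H
  atom 15: F (halogen, monovalent) → 0 H
  atom 16: F (halogen, monovalent) → 0 H
  atom 17: C, bond orders sum to 3 (valence 4) → 1 H
  atom 18: C, bond orders sum to 4 (valence 4) → 0 H
  atom 19: C, bond orders sum to 4 (valence 4) → 0 H
  atom 20: C, bond orders sum to 1 (valence 4) → 3 H
  atom 21: O, bond orders sum to 2 (valence 2) → 0 H
  atom 22: C, bond orders sum to 3 (valence 4) → 1 H
  atom 23: C, bond orders sum to 4 (valence 4) → 0 H
  atom 24: C, bond orders sum to 4 (valence 4) → 0 H
  atom 25: F (halogen, monovalent) → 0 H
  atom 26: F (halogen, monovalent) → 0 H
  atom 27: F (halogen, monovalent) → 0 H
Totals → C:18, H:20, F:6, O:3.

C18H20F6O3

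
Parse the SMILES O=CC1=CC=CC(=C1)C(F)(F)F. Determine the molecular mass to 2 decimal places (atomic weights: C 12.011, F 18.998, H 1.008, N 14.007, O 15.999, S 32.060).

174.12 g/mol

First, the molecular formula is C8H5F3O (counting implicit H from valence).
  C: 8 × 12.011 = 96.088
  F: 3 × 18.998 = 56.994
  H: 5 × 1.008 = 5.040
  O: 1 × 15.999 = 15.999
Sum: 8×12.011 + 3×18.998 + 5×1.008 + 1×15.999 = 174.121 → 174.12 g/mol.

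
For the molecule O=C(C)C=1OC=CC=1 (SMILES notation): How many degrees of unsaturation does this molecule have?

4

Degree of unsaturation = (number of rings) + (number of π bonds).
Ring closures in the SMILES: 1.
π bonds: 3 double bonds (each 1 DoU) → 3 DoU from unsaturation.
Total DoU = 1 + 3 = 4.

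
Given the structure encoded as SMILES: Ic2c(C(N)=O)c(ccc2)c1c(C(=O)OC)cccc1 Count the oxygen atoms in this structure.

Scan the SMILES for O atoms (remember two-letter symbols like Cl and Br are single atoms).
Oxygen count: 3.

3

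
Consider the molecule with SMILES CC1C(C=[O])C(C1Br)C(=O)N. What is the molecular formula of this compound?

C7H10BrNO2

Walk through each heavy atom and fill implicit hydrogens from standard valence (C 4, N 3, O 2, S 2, halogen 1):
  atom 1: C, bond orders sum to 1 (valence 4) → 3 H
  atom 2: C, bond orders sum to 3 (valence 4) → 1 H
  atom 3: C, bond orders sum to 3 (valence 4) → 1 H
  atom 4: C, bond orders sum to 3 (valence 4) → 1 H
  atom 5: O with explicit H count 0
  atom 6: C, bond orders sum to 3 (valence 4) → 1 H
  atom 7: C, bond orders sum to 3 (valence 4) → 1 H
  atom 8: Br (halogen, monovalent) → 0 H
  atom 9: C, bond orders sum to 4 (valence 4) → 0 H
  atom 10: O, bond orders sum to 2 (valence 2) → 0 H
  atom 11: N, bond orders sum to 1 (valence 3) → 2 H
Totals → C:7, H:10, Br:1, N:1, O:2.
In Hill order: C7H10BrNO2.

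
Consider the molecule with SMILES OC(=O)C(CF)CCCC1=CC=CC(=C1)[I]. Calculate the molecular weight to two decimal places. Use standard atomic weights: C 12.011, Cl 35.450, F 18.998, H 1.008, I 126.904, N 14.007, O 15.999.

336.14 g/mol

First, the molecular formula is C12H14FIO2 (counting implicit H from valence).
  C: 12 × 12.011 = 144.132
  F: 1 × 18.998 = 18.998
  H: 14 × 1.008 = 14.112
  I: 1 × 126.904 = 126.904
  O: 2 × 15.999 = 31.998
Sum: 12×12.011 + 1×18.998 + 14×1.008 + 1×126.904 + 2×15.999 = 336.144 → 336.14 g/mol.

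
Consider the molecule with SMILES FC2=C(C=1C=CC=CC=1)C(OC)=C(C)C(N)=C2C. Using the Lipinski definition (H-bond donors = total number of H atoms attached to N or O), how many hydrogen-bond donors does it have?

Donors: find every N or O and count the H atoms it carries.
  atom 11 (O): bond orders sum to 2 → 0 H
  atom 16 (N): bond orders sum to 1 → 2 H
Lipinski HBD = 2.

2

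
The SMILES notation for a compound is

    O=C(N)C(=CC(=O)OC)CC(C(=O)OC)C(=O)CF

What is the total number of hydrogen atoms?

14

Walk through each heavy atom and fill implicit hydrogens from standard valence (C 4, N 3, O 2, S 2, halogen 1):
  atom 1: O, bond orders sum to 2 (valence 2) → 0 H
  atom 2: C, bond orders sum to 4 (valence 4) → 0 H
  atom 3: N, bond orders sum to 1 (valence 3) → 2 H
  atom 4: C, bond orders sum to 4 (valence 4) → 0 H
  atom 5: C, bond orders sum to 3 (valence 4) → 1 H
  atom 6: C, bond orders sum to 4 (valence 4) → 0 H
  atom 7: O, bond orders sum to 2 (valence 2) → 0 H
  atom 8: O, bond orders sum to 2 (valence 2) → 0 H
  atom 9: C, bond orders sum to 1 (valence 4) → 3 H
  atom 10: C, bond orders sum to 2 (valence 4) → 2 H
  atom 11: C, bond orders sum to 3 (valence 4) → 1 H
  atom 12: C, bond orders sum to 4 (valence 4) → 0 H
  atom 13: O, bond orders sum to 2 (valence 2) → 0 H
  atom 14: O, bond orders sum to 2 (valence 2) → 0 H
  atom 15: C, bond orders sum to 1 (valence 4) → 3 H
  atom 16: C, bond orders sum to 4 (valence 4) → 0 H
  atom 17: O, bond orders sum to 2 (valence 2) → 0 H
  atom 18: C, bond orders sum to 2 (valence 4) → 2 H
  atom 19: F (halogen, monovalent) → 0 H
Total hydrogens: 14.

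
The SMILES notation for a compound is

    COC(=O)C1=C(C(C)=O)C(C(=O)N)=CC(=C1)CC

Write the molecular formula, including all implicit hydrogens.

C13H15NO4

Walk through each heavy atom and fill implicit hydrogens from standard valence (C 4, N 3, O 2, S 2, halogen 1):
  atom 1: C, bond orders sum to 1 (valence 4) → 3 H
  atom 2: O, bond orders sum to 2 (valence 2) → 0 H
  atom 3: C, bond orders sum to 4 (valence 4) → 0 H
  atom 4: O, bond orders sum to 2 (valence 2) → 0 H
  atom 5: C, bond orders sum to 4 (valence 4) → 0 H
  atom 6: C, bond orders sum to 4 (valence 4) → 0 H
  atom 7: C, bond orders sum to 4 (valence 4) → 0 H
  atom 8: C, bond orders sum to 1 (valence 4) → 3 H
  atom 9: O, bond orders sum to 2 (valence 2) → 0 H
  atom 10: C, bond orders sum to 4 (valence 4) → 0 H
  atom 11: C, bond orders sum to 4 (valence 4) → 0 H
  atom 12: O, bond orders sum to 2 (valence 2) → 0 H
  atom 13: N, bond orders sum to 1 (valence 3) → 2 H
  atom 14: C, bond orders sum to 3 (valence 4) → 1 H
  atom 15: C, bond orders sum to 4 (valence 4) → 0 H
  atom 16: C, bond orders sum to 3 (valence 4) → 1 H
  atom 17: C, bond orders sum to 2 (valence 4) → 2 H
  atom 18: C, bond orders sum to 1 (valence 4) → 3 H
Totals → C:13, H:15, N:1, O:4.
In Hill order: C13H15NO4.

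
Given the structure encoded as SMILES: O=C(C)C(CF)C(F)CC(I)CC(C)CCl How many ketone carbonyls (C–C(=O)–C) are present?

The ketone motif appears at heavy-atom position 2 in the SMILES.
Ketone count: 1.

1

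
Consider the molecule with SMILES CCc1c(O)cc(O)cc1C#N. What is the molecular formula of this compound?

Walk through each heavy atom and fill implicit hydrogens from standard valence (C 4, N 3, O 2, S 2, halogen 1); for lowercase aromatic atoms, an aromatic c carries 1 H when it has two neighbours and 0 H with three, and aromatic n carries 0 H:
  atom 1: C, bond orders sum to 1 (valence 4) → 3 H
  atom 2: C, bond orders sum to 2 (valence 4) → 2 H
  atom 3: aromatic c, 3 neighbours → 0 H
  atom 4: aromatic c, 3 neighbours → 0 H
  atom 5: O, bond orders sum to 1 (valence 2) → 1 H
  atom 6: aromatic c, 2 neighbours → 1 H
  atom 7: aromatic c, 3 neighbours → 0 H
  atom 8: O, bond orders sum to 1 (valence 2) → 1 H
  atom 9: aromatic c, 2 neighbours → 1 H
  atom 10: aromatic c, 3 neighbours → 0 H
  atom 11: C, bond orders sum to 4 (valence 4) → 0 H
  atom 12: N, bond orders sum to 3 (valence 3) → 0 H
Totals → C:9, H:9, N:1, O:2.

C9H9NO2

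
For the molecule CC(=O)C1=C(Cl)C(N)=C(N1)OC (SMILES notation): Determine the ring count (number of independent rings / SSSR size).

1

In SMILES, each pair of matching ring-closure digits denotes one ring-closing bond; the number of such bonds equals the number of independent rings.
Ring-closure bonds here: 1.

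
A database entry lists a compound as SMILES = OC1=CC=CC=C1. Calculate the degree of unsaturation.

4

Degree of unsaturation = (number of rings) + (number of π bonds).
Ring closures in the SMILES: 1.
π bonds: 3 double bonds (each 1 DoU) → 3 DoU from unsaturation.
Total DoU = 1 + 3 = 4.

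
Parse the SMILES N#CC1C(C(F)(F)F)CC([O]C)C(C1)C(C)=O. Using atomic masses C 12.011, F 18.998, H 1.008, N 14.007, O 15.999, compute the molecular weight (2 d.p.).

249.23 g/mol

First, the molecular formula is C11H14F3NO2 (counting implicit H from valence).
  C: 11 × 12.011 = 132.121
  F: 3 × 18.998 = 56.994
  H: 14 × 1.008 = 14.112
  N: 1 × 14.007 = 14.007
  O: 2 × 15.999 = 31.998
Sum: 11×12.011 + 3×18.998 + 14×1.008 + 1×14.007 + 2×15.999 = 249.232 → 249.23 g/mol.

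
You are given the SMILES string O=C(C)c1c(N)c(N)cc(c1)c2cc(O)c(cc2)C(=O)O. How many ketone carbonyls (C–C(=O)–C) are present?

The ketone motif appears at heavy-atom position 2 in the SMILES.
Other groups present: 1 carboxylic acid, 1 hydroxyl, 2 primary amine.
Ketone count: 1.

1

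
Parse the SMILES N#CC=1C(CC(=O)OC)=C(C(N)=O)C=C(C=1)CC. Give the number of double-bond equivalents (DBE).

Molecular formula: C13H14N2O3.
DoU = (2C + 2 + N − H − X) / 2, where X is the halogen count and O/S are ignored.
    = (2·13 + 2 + 2 − 14 − 0) / 2 = 16 / 2 = 8.

8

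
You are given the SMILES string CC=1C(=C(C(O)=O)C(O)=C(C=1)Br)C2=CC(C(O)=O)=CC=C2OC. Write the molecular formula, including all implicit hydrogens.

Walk through each heavy atom and fill implicit hydrogens from standard valence (C 4, N 3, O 2, S 2, halogen 1):
  atom 1: C, bond orders sum to 1 (valence 4) → 3 H
  atom 2: C, bond orders sum to 4 (valence 4) → 0 H
  atom 3: C, bond orders sum to 4 (valence 4) → 0 H
  atom 4: C, bond orders sum to 4 (valence 4) → 0 H
  atom 5: C, bond orders sum to 4 (valence 4) → 0 H
  atom 6: O, bond orders sum to 1 (valence 2) → 1 H
  atom 7: O, bond orders sum to 2 (valence 2) → 0 H
  atom 8: C, bond orders sum to 4 (valence 4) → 0 H
  atom 9: O, bond orders sum to 1 (valence 2) → 1 H
  atom 10: C, bond orders sum to 4 (valence 4) → 0 H
  atom 11: C, bond orders sum to 3 (valence 4) → 1 H
  atom 12: Br (halogen, monovalent) → 0 H
  atom 13: C, bond orders sum to 4 (valence 4) → 0 H
  atom 14: C, bond orders sum to 3 (valence 4) → 1 H
  atom 15: C, bond orders sum to 4 (valence 4) → 0 H
  atom 16: C, bond orders sum to 4 (valence 4) → 0 H
  atom 17: O, bond orders sum to 1 (valence 2) → 1 H
  atom 18: O, bond orders sum to 2 (valence 2) → 0 H
  atom 19: C, bond orders sum to 3 (valence 4) → 1 H
  atom 20: C, bond orders sum to 3 (valence 4) → 1 H
  atom 21: C, bond orders sum to 4 (valence 4) → 0 H
  atom 22: O, bond orders sum to 2 (valence 2) → 0 H
  atom 23: C, bond orders sum to 1 (valence 4) → 3 H
Totals → C:16, H:13, Br:1, O:6.

C16H13BrO6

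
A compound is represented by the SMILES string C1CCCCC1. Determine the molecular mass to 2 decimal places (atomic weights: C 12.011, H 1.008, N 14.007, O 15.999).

First, the molecular formula is C6H12 (counting implicit H from valence).
  C: 6 × 12.011 = 72.066
  H: 12 × 1.008 = 12.096
Sum: 6×12.011 + 12×1.008 = 84.162 → 84.16 g/mol.

84.16 g/mol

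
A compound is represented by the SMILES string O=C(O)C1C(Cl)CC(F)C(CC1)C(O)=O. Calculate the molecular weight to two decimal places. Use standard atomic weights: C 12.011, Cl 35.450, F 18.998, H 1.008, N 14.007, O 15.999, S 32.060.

238.64 g/mol

First, the molecular formula is C9H12ClFO4 (counting implicit H from valence).
  C: 9 × 12.011 = 108.099
  Cl: 1 × 35.450 = 35.450
  F: 1 × 18.998 = 18.998
  H: 12 × 1.008 = 12.096
  O: 4 × 15.999 = 63.996
Sum: 9×12.011 + 1×35.450 + 1×18.998 + 12×1.008 + 4×15.999 = 238.639 → 238.64 g/mol.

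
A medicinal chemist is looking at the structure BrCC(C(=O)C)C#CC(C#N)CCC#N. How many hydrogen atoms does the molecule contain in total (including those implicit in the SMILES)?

Walk through each heavy atom and fill implicit hydrogens from standard valence (C 4, N 3, O 2, S 2, halogen 1):
  atom 1: Br (halogen, monovalent) → 0 H
  atom 2: C, bond orders sum to 2 (valence 4) → 2 H
  atom 3: C, bond orders sum to 3 (valence 4) → 1 H
  atom 4: C, bond orders sum to 4 (valence 4) → 0 H
  atom 5: O, bond orders sum to 2 (valence 2) → 0 H
  atom 6: C, bond orders sum to 1 (valence 4) → 3 H
  atom 7: C, bond orders sum to 4 (valence 4) → 0 H
  atom 8: C, bond orders sum to 4 (valence 4) → 0 H
  atom 9: C, bond orders sum to 3 (valence 4) → 1 H
  atom 10: C, bond orders sum to 4 (valence 4) → 0 H
  atom 11: N, bond orders sum to 3 (valence 3) → 0 H
  atom 12: C, bond orders sum to 2 (valence 4) → 2 H
  atom 13: C, bond orders sum to 2 (valence 4) → 2 H
  atom 14: C, bond orders sum to 4 (valence 4) → 0 H
  atom 15: N, bond orders sum to 3 (valence 3) → 0 H
Total hydrogens: 11.

11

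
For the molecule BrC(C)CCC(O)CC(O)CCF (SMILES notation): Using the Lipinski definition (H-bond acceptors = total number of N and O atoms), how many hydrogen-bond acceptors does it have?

N atoms: 0; O atoms: 2.
Lipinski HBA = 0 + 2 = 2.

2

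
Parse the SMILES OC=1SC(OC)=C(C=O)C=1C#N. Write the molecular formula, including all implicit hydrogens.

C7H5NO3S

Walk through each heavy atom and fill implicit hydrogens from standard valence (C 4, N 3, O 2, S 2, halogen 1):
  atom 1: O, bond orders sum to 1 (valence 2) → 1 H
  atom 2: C, bond orders sum to 4 (valence 4) → 0 H
  atom 3: S, bond orders sum to 2 (valence 2) → 0 H
  atom 4: C, bond orders sum to 4 (valence 4) → 0 H
  atom 5: O, bond orders sum to 2 (valence 2) → 0 H
  atom 6: C, bond orders sum to 1 (valence 4) → 3 H
  atom 7: C, bond orders sum to 4 (valence 4) → 0 H
  atom 8: C, bond orders sum to 3 (valence 4) → 1 H
  atom 9: O, bond orders sum to 2 (valence 2) → 0 H
  atom 10: C, bond orders sum to 4 (valence 4) → 0 H
  atom 11: C, bond orders sum to 4 (valence 4) → 0 H
  atom 12: N, bond orders sum to 3 (valence 3) → 0 H
Totals → C:7, H:5, N:1, O:3, S:1.
In Hill order: C7H5NO3S.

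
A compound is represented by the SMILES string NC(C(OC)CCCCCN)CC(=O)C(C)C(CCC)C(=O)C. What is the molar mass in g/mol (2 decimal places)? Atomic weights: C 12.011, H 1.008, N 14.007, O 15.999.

328.50 g/mol

First, the molecular formula is C18H36N2O3 (counting implicit H from valence).
  C: 18 × 12.011 = 216.198
  H: 36 × 1.008 = 36.288
  N: 2 × 14.007 = 28.014
  O: 3 × 15.999 = 47.997
Sum: 18×12.011 + 36×1.008 + 2×14.007 + 3×15.999 = 328.497 → 328.50 g/mol.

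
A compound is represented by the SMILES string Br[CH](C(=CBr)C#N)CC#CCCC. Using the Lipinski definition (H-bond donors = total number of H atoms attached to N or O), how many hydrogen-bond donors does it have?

0

Donors: find every N or O and count the H atoms it carries.
  atom 7 (N): bond orders sum to 3 → 0 H
Lipinski HBD = 0.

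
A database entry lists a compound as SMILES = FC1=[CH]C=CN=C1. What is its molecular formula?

Walk through each heavy atom and fill implicit hydrogens from standard valence (C 4, N 3, O 2, S 2, halogen 1):
  atom 1: F (halogen, monovalent) → 0 H
  atom 2: C, bond orders sum to 4 (valence 4) → 0 H
  atom 3: C with explicit H count 1
  atom 4: C, bond orders sum to 3 (valence 4) → 1 H
  atom 5: C, bond orders sum to 3 (valence 4) → 1 H
  atom 6: N, bond orders sum to 3 (valence 3) → 0 H
  atom 7: C, bond orders sum to 3 (valence 4) → 1 H
Totals → C:5, H:4, F:1, N:1.
In Hill order: C5H4FN.

C5H4FN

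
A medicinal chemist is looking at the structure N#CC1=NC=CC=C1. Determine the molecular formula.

Walk through each heavy atom and fill implicit hydrogens from standard valence (C 4, N 3, O 2, S 2, halogen 1):
  atom 1: N, bond orders sum to 3 (valence 3) → 0 H
  atom 2: C, bond orders sum to 4 (valence 4) → 0 H
  atom 3: C, bond orders sum to 4 (valence 4) → 0 H
  atom 4: N, bond orders sum to 3 (valence 3) → 0 H
  atom 5: C, bond orders sum to 3 (valence 4) → 1 H
  atom 6: C, bond orders sum to 3 (valence 4) → 1 H
  atom 7: C, bond orders sum to 3 (valence 4) → 1 H
  atom 8: C, bond orders sum to 3 (valence 4) → 1 H
Totals → C:6, H:4, N:2.

C6H4N2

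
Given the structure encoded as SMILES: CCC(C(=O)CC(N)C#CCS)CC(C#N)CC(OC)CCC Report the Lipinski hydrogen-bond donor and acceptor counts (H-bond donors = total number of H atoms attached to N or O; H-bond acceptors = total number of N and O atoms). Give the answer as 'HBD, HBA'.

2, 4

Donors: find every N or O and count the H atoms it carries.
  atom 5 (O): bond orders sum to 2 → 0 H
  atom 8 (N): bond orders sum to 1 → 2 H
  atom 16 (N): bond orders sum to 3 → 0 H
  atom 19 (O): bond orders sum to 2 → 0 H
Lipinski HBD = 2.
Acceptors: N atoms = 2, O atoms = 2 → HBA = 4.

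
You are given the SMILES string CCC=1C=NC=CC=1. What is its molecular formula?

Walk through each heavy atom and fill implicit hydrogens from standard valence (C 4, N 3, O 2, S 2, halogen 1):
  atom 1: C, bond orders sum to 1 (valence 4) → 3 H
  atom 2: C, bond orders sum to 2 (valence 4) → 2 H
  atom 3: C, bond orders sum to 4 (valence 4) → 0 H
  atom 4: C, bond orders sum to 3 (valence 4) → 1 H
  atom 5: N, bond orders sum to 3 (valence 3) → 0 H
  atom 6: C, bond orders sum to 3 (valence 4) → 1 H
  atom 7: C, bond orders sum to 3 (valence 4) → 1 H
  atom 8: C, bond orders sum to 3 (valence 4) → 1 H
Totals → C:7, H:9, N:1.

C7H9N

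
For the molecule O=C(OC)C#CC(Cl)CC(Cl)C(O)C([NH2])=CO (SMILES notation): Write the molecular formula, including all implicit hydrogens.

Walk through each heavy atom and fill implicit hydrogens from standard valence (C 4, N 3, O 2, S 2, halogen 1):
  atom 1: O, bond orders sum to 2 (valence 2) → 0 H
  atom 2: C, bond orders sum to 4 (valence 4) → 0 H
  atom 3: O, bond orders sum to 2 (valence 2) → 0 H
  atom 4: C, bond orders sum to 1 (valence 4) → 3 H
  atom 5: C, bond orders sum to 4 (valence 4) → 0 H
  atom 6: C, bond orders sum to 4 (valence 4) → 0 H
  atom 7: C, bond orders sum to 3 (valence 4) → 1 H
  atom 8: Cl (halogen, monovalent) → 0 H
  atom 9: C, bond orders sum to 2 (valence 4) → 2 H
  atom 10: C, bond orders sum to 3 (valence 4) → 1 H
  atom 11: Cl (halogen, monovalent) → 0 H
  atom 12: C, bond orders sum to 3 (valence 4) → 1 H
  atom 13: O, bond orders sum to 1 (valence 2) → 1 H
  atom 14: C, bond orders sum to 4 (valence 4) → 0 H
  atom 15: N with explicit H count 2
  atom 16: C, bond orders sum to 3 (valence 4) → 1 H
  atom 17: O, bond orders sum to 1 (valence 2) → 1 H
Totals → C:10, H:13, Cl:2, N:1, O:4.
In Hill order: C10H13Cl2NO4.

C10H13Cl2NO4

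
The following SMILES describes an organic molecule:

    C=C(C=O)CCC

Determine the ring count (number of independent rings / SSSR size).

In SMILES, each pair of matching ring-closure digits denotes one ring-closing bond; the number of such bonds equals the number of independent rings.
Ring-closure bonds here: 0.

0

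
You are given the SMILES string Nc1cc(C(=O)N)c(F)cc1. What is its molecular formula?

C7H7FN2O

Walk through each heavy atom and fill implicit hydrogens from standard valence (C 4, N 3, O 2, S 2, halogen 1); for lowercase aromatic atoms, an aromatic c carries 1 H when it has two neighbours and 0 H with three, and aromatic n carries 0 H:
  atom 1: N, bond orders sum to 1 (valence 3) → 2 H
  atom 2: aromatic c, 3 neighbours → 0 H
  atom 3: aromatic c, 2 neighbours → 1 H
  atom 4: aromatic c, 3 neighbours → 0 H
  atom 5: C, bond orders sum to 4 (valence 4) → 0 H
  atom 6: O, bond orders sum to 2 (valence 2) → 0 H
  atom 7: N, bond orders sum to 1 (valence 3) → 2 H
  atom 8: aromatic c, 3 neighbours → 0 H
  atom 9: F (halogen, monovalent) → 0 H
  atom 10: aromatic c, 2 neighbours → 1 H
  atom 11: aromatic c, 2 neighbours → 1 H
Totals → C:7, H:7, F:1, N:2, O:1.
In Hill order: C7H7FN2O.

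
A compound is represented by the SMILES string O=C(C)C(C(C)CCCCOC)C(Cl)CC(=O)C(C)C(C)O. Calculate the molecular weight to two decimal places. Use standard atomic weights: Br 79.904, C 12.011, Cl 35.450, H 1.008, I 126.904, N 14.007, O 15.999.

First, the molecular formula is C17H31ClO4 (counting implicit H from valence).
  C: 17 × 12.011 = 204.187
  Cl: 1 × 35.450 = 35.450
  H: 31 × 1.008 = 31.248
  O: 4 × 15.999 = 63.996
Sum: 17×12.011 + 1×35.450 + 31×1.008 + 4×15.999 = 334.881 → 334.88 g/mol.

334.88 g/mol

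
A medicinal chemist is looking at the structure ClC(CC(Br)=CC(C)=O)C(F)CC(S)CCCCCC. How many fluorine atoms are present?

1

Scan the SMILES for F atoms (remember two-letter symbols like Cl and Br are single atoms).
Fluorine count: 1.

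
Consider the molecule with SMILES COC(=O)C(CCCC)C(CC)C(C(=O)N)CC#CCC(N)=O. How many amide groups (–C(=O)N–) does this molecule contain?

The amide motif appears at heavy-atom positions 14, 21 in the SMILES.
Other groups present: 1 alkyne, 1 ester.
Amide count: 2.

2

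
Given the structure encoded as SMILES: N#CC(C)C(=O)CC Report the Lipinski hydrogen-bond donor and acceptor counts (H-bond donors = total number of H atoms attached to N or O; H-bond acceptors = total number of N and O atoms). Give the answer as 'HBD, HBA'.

0, 2

Donors: find every N or O and count the H atoms it carries.
  atom 1 (N): bond orders sum to 3 → 0 H
  atom 6 (O): bond orders sum to 2 → 0 H
Lipinski HBD = 0.
Acceptors: N atoms = 1, O atoms = 1 → HBA = 2.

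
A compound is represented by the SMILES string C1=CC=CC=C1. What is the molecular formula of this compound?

C6H6

Walk through each heavy atom and fill implicit hydrogens from standard valence (C 4, N 3, O 2, S 2, halogen 1):
  atom 1: C, bond orders sum to 3 (valence 4) → 1 H
  atom 2: C, bond orders sum to 3 (valence 4) → 1 H
  atom 3: C, bond orders sum to 3 (valence 4) → 1 H
  atom 4: C, bond orders sum to 3 (valence 4) → 1 H
  atom 5: C, bond orders sum to 3 (valence 4) → 1 H
  atom 6: C, bond orders sum to 3 (valence 4) → 1 H
Totals → C:6, H:6.
In Hill order: C6H6.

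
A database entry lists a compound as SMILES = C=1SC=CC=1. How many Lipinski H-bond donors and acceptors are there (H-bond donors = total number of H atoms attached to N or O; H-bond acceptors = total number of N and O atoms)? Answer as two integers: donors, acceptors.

Donors: find every N or O and count the H atoms it carries.
  (no N or O atoms present)
Lipinski HBD = 0.
Acceptors: N atoms = 0, O atoms = 0 → HBA = 0.

0, 0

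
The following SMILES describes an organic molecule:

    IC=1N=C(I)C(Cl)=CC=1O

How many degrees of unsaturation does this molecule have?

Degree of unsaturation = (number of rings) + (number of π bonds).
Ring closures in the SMILES: 1.
π bonds: 3 double bonds (each 1 DoU) → 3 DoU from unsaturation.
Total DoU = 1 + 3 = 4.

4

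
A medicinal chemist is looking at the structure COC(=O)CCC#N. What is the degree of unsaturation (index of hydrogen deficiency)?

Molecular formula: C5H7NO2.
DoU = (2C + 2 + N − H − X) / 2, where X is the halogen count and O/S are ignored.
    = (2·5 + 2 + 1 − 7 − 0) / 2 = 6 / 2 = 3.

3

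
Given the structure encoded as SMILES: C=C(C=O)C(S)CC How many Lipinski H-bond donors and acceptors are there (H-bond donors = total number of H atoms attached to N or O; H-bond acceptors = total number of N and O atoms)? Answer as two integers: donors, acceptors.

0, 1

Donors: find every N or O and count the H atoms it carries.
  atom 4 (O): bond orders sum to 2 → 0 H
Lipinski HBD = 0.
Acceptors: N atoms = 0, O atoms = 1 → HBA = 1.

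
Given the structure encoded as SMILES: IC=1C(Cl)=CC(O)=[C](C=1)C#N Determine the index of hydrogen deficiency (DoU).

6

Molecular formula: C7H3ClINO.
DoU = (2C + 2 + N − H − X) / 2, where X is the halogen count and O/S are ignored.
    = (2·7 + 2 + 1 − 3 − 2) / 2 = 12 / 2 = 6.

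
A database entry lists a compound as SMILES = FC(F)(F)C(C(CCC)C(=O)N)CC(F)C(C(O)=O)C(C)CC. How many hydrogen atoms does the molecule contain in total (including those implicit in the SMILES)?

Walk through each heavy atom and fill implicit hydrogens from standard valence (C 4, N 3, O 2, S 2, halogen 1):
  atom 1: F (halogen, monovalent) → 0 H
  atom 2: C, bond orders sum to 4 (valence 4) → 0 H
  atom 3: F (halogen, monovalent) → 0 H
  atom 4: F (halogen, monovalent) → 0 H
  atom 5: C, bond orders sum to 3 (valence 4) → 1 H
  atom 6: C, bond orders sum to 3 (valence 4) → 1 H
  atom 7: C, bond orders sum to 2 (valence 4) → 2 H
  atom 8: C, bond orders sum to 2 (valence 4) → 2 H
  atom 9: C, bond orders sum to 1 (valence 4) → 3 H
  atom 10: C, bond orders sum to 4 (valence 4) → 0 H
  atom 11: O, bond orders sum to 2 (valence 2) → 0 H
  atom 12: N, bond orders sum to 1 (valence 3) → 2 H
  atom 13: C, bond orders sum to 2 (valence 4) → 2 H
  atom 14: C, bond orders sum to 3 (valence 4) → 1 H
  atom 15: F (halogen, monovalent) → 0 H
  atom 16: C, bond orders sum to 3 (valence 4) → 1 H
  atom 17: C, bond orders sum to 4 (valence 4) → 0 H
  atom 18: O, bond orders sum to 1 (valence 2) → 1 H
  atom 19: O, bond orders sum to 2 (valence 2) → 0 H
  atom 20: C, bond orders sum to 3 (valence 4) → 1 H
  atom 21: C, bond orders sum to 1 (valence 4) → 3 H
  atom 22: C, bond orders sum to 2 (valence 4) → 2 H
  atom 23: C, bond orders sum to 1 (valence 4) → 3 H
Total hydrogens: 25.

25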